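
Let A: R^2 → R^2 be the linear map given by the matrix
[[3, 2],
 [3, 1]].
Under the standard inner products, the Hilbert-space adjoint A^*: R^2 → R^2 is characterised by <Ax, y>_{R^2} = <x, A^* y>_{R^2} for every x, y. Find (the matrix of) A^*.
A^* = A^T =
[[3, 3],
 [2, 1]]

For real matrices with standard dot products, the defining identity <Ax, y> = <x, A^* y> gives (Ax)^T y = x^T (A^*) y, i.e. x^T A^T y = x^T (A^*) y. Since this holds for all x, y, we must have A^* = A^T. Therefore
A^* =
[[3, 3],
 [2, 1]].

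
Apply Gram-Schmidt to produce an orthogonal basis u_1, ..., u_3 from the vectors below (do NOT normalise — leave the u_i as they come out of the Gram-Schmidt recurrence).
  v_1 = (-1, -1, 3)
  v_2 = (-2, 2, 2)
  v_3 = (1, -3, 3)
Orthogonal basis:
  u_1 = (-1, -1, 3)
  u_2 = (-16/11, 28/11, 4/11)
  u_3 = (2/3, 1/3, 1/3)

Apply the Gram-Schmidt recurrence
  u_1 = v_1
  u_i = v_i − Σ_{j<i} ((v_i · u_j) / (u_j · u_j)) · u_j.

Step by step this gives:
  u_1 = (-1, -1, 3)
  u_2 = (-16/11, 28/11, 4/11)
  u_3 = (2/3, 1/3, 1/3)

Orthogonality check:
  u_2 · u_1 = 0 (should be 0)
  u_3 · u_1 = 0 (should be 0)
  u_3 · u_2 = 0 (should be 0)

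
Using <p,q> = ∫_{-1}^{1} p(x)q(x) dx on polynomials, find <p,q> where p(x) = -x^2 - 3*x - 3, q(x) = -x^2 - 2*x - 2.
<p,q> = 296/15

Expand the product: p(x)·q(x) = x^4 + 5*x^3 + 11*x^2 + 12*x + 6.
∫_{-1}^{1} of each monomial x^k gives [2/(k+1) if k even, 0 if k odd]. Integrating term-by-term (or equivalently evaluating the antiderivative F(x) = x^5/5 + 5*x^4/4 + 11*x^3/3 + 6*x^2 + 6*x at the endpoints):
  F(1) − F(−1) = 1027/60 − (-157/60) = 296/15.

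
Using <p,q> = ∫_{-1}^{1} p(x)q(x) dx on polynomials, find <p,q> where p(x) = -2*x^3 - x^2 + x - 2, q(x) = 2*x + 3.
<p,q> = -214/15

Expand the product: p(x)·q(x) = -4*x^4 - 8*x^3 - x^2 - x - 6.
∫_{-1}^{1} of each monomial x^k gives [2/(k+1) if k even, 0 if k odd]. Integrating term-by-term (or equivalently evaluating the antiderivative F(x) = -4*x^5/5 - 2*x^4 - x^3/3 - x^2/2 - 6*x at the endpoints):
  F(1) − F(−1) = -289/30 − (139/30) = -214/15.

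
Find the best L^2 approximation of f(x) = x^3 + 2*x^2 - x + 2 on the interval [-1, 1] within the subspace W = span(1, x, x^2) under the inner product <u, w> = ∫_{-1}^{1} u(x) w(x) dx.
g(x) = 2*x^2 - 2*x/5 + 2

The best approximation g ∈ W is the orthogonal projection of f onto W. Writing g = a_0 + a_1 x + a_2 x^2, the coefficients solve the normal equations G · a = b where
  G_{ij} = <φ_i, φ_j> and b_i = <f, φ_i>, with φ_0 = 1, φ_1 = x, φ_2 = x^2.
G =
  [2, 0, 2/3]
  [0, 2/3, 0]
  [2/3, 0, 2/5],
b = (16/3, -4/15, 32/15).
Solving gives a_0 = 2, a_1 = -2/5, a_2 = 2, so
  g(x) = 2*x^2 - 2*x/5 + 2.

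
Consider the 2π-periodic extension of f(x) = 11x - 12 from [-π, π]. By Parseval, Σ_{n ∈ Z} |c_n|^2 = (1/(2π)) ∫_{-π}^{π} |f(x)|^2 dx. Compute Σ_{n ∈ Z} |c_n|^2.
Σ |c_n|^2 = 121π^2/3 + 144

Expand and integrate term by term over [-π, π]:
  ∫ (11x)^2 dx = 121·(2π^3/3); ∫ 2·11·(-12)·x dx = 0 (odd integrand); ∫ (-12)^2 dx = 144·2π.
So (1/(2π)) ∫_{-π}^{π} (11x - 12)^2 dx = 121π^2/3 + 144 = 121π^2/3 + 144.
Parseval ⇒ Σ |c_n|^2 = 121π^2/3 + 144.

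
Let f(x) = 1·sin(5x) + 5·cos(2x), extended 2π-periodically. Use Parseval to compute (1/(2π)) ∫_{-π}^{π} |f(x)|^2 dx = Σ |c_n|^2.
Σ |c_n|^2 = 13

Expand |f|^2 and use orthogonality of {sin(nx), cos(mx)} on [-π, π]:
  ∫_{-π}^{π} sin(nx)^2 dx = π, ∫ cos(mx)^2 dx = π, and cross terms integrate to 0.
So ∫_{-π}^{π} f(x)^2 dx = 1^2 · π + 5^2 · π = (1 + 25)π.
Divide by 2π: (1 + 25)/2 = 13.
By Parseval, this equals Σ |c_n|^2.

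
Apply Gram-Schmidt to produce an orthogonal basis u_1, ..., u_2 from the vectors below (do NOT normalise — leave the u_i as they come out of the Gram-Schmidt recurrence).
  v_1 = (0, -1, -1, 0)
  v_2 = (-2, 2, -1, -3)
Orthogonal basis:
  u_1 = (0, -1, -1, 0)
  u_2 = (-2, 3/2, -3/2, -3)

Apply the Gram-Schmidt recurrence
  u_1 = v_1
  u_i = v_i − Σ_{j<i} ((v_i · u_j) / (u_j · u_j)) · u_j.

Step by step this gives:
  u_1 = (0, -1, -1, 0)
  u_2 = (-2, 3/2, -3/2, -3)

Orthogonality check:
  u_2 · u_1 = 0 (should be 0)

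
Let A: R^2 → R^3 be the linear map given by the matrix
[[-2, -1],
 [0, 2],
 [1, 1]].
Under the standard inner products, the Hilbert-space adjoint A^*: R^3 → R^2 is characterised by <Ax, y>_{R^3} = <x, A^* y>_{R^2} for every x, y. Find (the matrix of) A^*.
A^* = A^T =
[[-2, 0, 1],
 [-1, 2, 1]]

For real matrices with standard dot products, the defining identity <Ax, y> = <x, A^* y> gives (Ax)^T y = x^T (A^*) y, i.e. x^T A^T y = x^T (A^*) y. Since this holds for all x, y, we must have A^* = A^T. Therefore
A^* =
[[-2, 0, 1],
 [-1, 2, 1]].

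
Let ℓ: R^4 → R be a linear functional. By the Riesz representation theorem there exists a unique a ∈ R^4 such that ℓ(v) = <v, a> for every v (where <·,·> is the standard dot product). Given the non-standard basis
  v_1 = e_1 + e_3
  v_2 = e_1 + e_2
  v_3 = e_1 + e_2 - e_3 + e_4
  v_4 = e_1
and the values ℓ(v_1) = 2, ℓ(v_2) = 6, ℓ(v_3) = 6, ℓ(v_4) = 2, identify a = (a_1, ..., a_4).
a = (2, 4, 0, 0)

Write a = (a_1, ..., a_4) in the standard basis. For each basis vector v_i, ℓ(v_i) = <v_i, a> is a linear equation in the a_j's. Collect the n equations into a matrix system V a = ℓ, where row i of V is v_i (expressed in the standard basis). Since V is invertible (lower-triangular with 1s on the diagonal, up to permutation), solve by back-substitution:
  V =
[[1, 0, 1, 0],
 [1, 1, 0, 0],
 [1, 1, -1, 1],
 [1, 0, 0, 0]]
  V a = (2, 6, 6, 2)
Solving gives a = (2, 4, 0, 0).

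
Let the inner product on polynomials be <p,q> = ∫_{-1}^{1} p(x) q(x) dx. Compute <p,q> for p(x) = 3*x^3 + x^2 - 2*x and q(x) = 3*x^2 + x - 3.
<p,q> = -14/15

Expand the product: p(x)·q(x) = 9*x^5 + 6*x^4 - 14*x^3 - 5*x^2 + 6*x.
∫_{-1}^{1} of each monomial x^k gives [2/(k+1) if k even, 0 if k odd]. Integrating term-by-term (or equivalently evaluating the antiderivative F(x) = 3*x^6/2 + 6*x^5/5 - 7*x^4/2 - 5*x^3/3 + 3*x^2 at the endpoints):
  F(1) − F(−1) = 8/15 − (22/15) = -14/15.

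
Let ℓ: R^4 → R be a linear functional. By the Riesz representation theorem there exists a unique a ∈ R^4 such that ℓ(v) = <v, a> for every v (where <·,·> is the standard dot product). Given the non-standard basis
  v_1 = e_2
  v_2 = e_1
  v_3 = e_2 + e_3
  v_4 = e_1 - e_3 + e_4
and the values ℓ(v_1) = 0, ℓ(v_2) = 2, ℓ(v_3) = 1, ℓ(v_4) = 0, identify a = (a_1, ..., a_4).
a = (2, 0, 1, -1)

Write a = (a_1, ..., a_4) in the standard basis. For each basis vector v_i, ℓ(v_i) = <v_i, a> is a linear equation in the a_j's. Collect the n equations into a matrix system V a = ℓ, where row i of V is v_i (expressed in the standard basis). Since V is invertible (lower-triangular with 1s on the diagonal, up to permutation), solve by back-substitution:
  V =
[[0, 1, 0, 0],
 [1, 0, 0, 0],
 [0, 1, 1, 0],
 [1, 0, -1, 1]]
  V a = (0, 2, 1, 0)
Solving gives a = (2, 0, 1, -1).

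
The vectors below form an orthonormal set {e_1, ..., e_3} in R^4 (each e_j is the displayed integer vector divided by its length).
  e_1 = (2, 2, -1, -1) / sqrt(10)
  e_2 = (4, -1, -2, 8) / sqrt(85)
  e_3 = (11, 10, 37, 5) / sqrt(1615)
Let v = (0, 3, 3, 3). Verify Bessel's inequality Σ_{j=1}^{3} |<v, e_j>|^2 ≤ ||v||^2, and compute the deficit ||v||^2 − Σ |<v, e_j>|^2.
Σ |<v, e_j>|^2 = 1683/95; ||v||^2 = 27; deficit = 882/95

Write each e_j = u_j / sqrt(<u_j, u_j>) where u_j is the displayed integer vector. Then <v, e_j> = <v, u_j> / sqrt(<u_j, u_j>), so |<v, e_j>|^2 = <v, u_j>^2 / <u_j, u_j>.
Coefficients: <v, e_1> = 0/sqrt(10), <v, e_2> = 15/sqrt(85), <v, e_3> = 156/sqrt(1615).
Square and sum: Σ |<v, e_j>|^2 = 1683/95.
Compute ||v||^2 = v·v = 27.
Deficit = 27 − 1683/95 = 882/95 ≥ 0, confirming Bessel's inequality. (The deficit equals ||v − Σ <v,e_j> e_j||^2, the squared distance from v to span{e_j}.)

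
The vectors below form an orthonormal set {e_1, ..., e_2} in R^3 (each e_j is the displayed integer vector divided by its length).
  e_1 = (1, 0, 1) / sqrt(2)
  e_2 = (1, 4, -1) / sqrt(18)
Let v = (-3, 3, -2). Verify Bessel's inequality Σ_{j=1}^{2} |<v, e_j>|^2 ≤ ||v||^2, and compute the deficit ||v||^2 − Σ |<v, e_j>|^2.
Σ |<v, e_j>|^2 = 173/9; ||v||^2 = 22; deficit = 25/9

Write each e_j = u_j / sqrt(<u_j, u_j>) where u_j is the displayed integer vector. Then <v, e_j> = <v, u_j> / sqrt(<u_j, u_j>), so |<v, e_j>|^2 = <v, u_j>^2 / <u_j, u_j>.
Coefficients: <v, e_1> = -5/sqrt(2), <v, e_2> = 11/sqrt(18).
Square and sum: Σ |<v, e_j>|^2 = 173/9.
Compute ||v||^2 = v·v = 22.
Deficit = 22 − 173/9 = 25/9 ≥ 0, confirming Bessel's inequality. (The deficit equals ||v − Σ <v,e_j> e_j||^2, the squared distance from v to span{e_j}.)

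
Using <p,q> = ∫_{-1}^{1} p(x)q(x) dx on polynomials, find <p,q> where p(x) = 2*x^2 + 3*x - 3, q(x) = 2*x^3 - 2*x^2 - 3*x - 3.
<p,q> = 64/5

Expand the product: p(x)·q(x) = 4*x^5 + 2*x^4 - 18*x^3 - 9*x^2 + 9.
∫_{-1}^{1} of each monomial x^k gives [2/(k+1) if k even, 0 if k odd]. Integrating term-by-term (or equivalently evaluating the antiderivative F(x) = 2*x^6/3 + 2*x^5/5 - 9*x^4/2 - 3*x^3 + 9*x at the endpoints):
  F(1) − F(−1) = 77/30 − (-307/30) = 64/5.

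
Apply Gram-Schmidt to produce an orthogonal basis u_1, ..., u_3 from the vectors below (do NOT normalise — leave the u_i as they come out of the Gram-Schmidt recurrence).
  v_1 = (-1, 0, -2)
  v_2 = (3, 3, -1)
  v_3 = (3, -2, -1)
Orthogonal basis:
  u_1 = (-1, 0, -2)
  u_2 = (14/5, 3, -7/5)
  u_3 = (105/47, -245/94, -105/94)

Apply the Gram-Schmidt recurrence
  u_1 = v_1
  u_i = v_i − Σ_{j<i} ((v_i · u_j) / (u_j · u_j)) · u_j.

Step by step this gives:
  u_1 = (-1, 0, -2)
  u_2 = (14/5, 3, -7/5)
  u_3 = (105/47, -245/94, -105/94)

Orthogonality check:
  u_2 · u_1 = 0 (should be 0)
  u_3 · u_1 = 0 (should be 0)
  u_3 · u_2 = 0 (should be 0)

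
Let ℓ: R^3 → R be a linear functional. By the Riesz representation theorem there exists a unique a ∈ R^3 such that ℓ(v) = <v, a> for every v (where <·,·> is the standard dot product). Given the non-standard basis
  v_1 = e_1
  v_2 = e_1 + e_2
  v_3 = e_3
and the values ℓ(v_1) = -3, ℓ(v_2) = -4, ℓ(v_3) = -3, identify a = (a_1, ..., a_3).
a = (-3, -1, -3)

Write a = (a_1, ..., a_3) in the standard basis. For each basis vector v_i, ℓ(v_i) = <v_i, a> is a linear equation in the a_j's. Collect the n equations into a matrix system V a = ℓ, where row i of V is v_i (expressed in the standard basis). Since V is invertible (lower-triangular with 1s on the diagonal, up to permutation), solve by back-substitution:
  V =
[[1, 0, 0],
 [1, 1, 0],
 [0, 0, 1]]
  V a = (-3, -4, -3)
Solving gives a = (-3, -1, -3).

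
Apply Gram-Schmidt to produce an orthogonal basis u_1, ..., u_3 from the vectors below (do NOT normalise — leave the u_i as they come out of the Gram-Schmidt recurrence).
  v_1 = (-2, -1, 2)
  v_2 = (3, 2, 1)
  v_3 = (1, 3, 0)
Orthogonal basis:
  u_1 = (-2, -1, 2)
  u_2 = (5/3, 4/3, 7/3)
  u_3 = (-19/18, 76/45, -19/90)

Apply the Gram-Schmidt recurrence
  u_1 = v_1
  u_i = v_i − Σ_{j<i} ((v_i · u_j) / (u_j · u_j)) · u_j.

Step by step this gives:
  u_1 = (-2, -1, 2)
  u_2 = (5/3, 4/3, 7/3)
  u_3 = (-19/18, 76/45, -19/90)

Orthogonality check:
  u_2 · u_1 = 0 (should be 0)
  u_3 · u_1 = 0 (should be 0)
  u_3 · u_2 = 0 (should be 0)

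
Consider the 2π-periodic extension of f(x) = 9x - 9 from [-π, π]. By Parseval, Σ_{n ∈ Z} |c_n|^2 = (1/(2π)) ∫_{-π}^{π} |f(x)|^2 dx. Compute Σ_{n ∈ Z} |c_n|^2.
Σ |c_n|^2 = 27π^2 + 81

Expand and integrate term by term over [-π, π]:
  ∫ (9x)^2 dx = 81·(2π^3/3); ∫ 2·9·(-9)·x dx = 0 (odd integrand); ∫ (-9)^2 dx = 81·2π.
So (1/(2π)) ∫_{-π}^{π} (9x - 9)^2 dx = 81π^2/3 + 81 = 27π^2 + 81.
Parseval ⇒ Σ |c_n|^2 = 27π^2 + 81.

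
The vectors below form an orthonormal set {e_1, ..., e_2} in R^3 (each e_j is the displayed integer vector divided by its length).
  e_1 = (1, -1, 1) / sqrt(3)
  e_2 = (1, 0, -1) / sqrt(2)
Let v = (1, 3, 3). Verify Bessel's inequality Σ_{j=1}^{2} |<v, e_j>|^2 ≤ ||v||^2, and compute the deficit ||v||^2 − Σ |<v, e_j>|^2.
Σ |<v, e_j>|^2 = 7/3; ||v||^2 = 19; deficit = 50/3

Write each e_j = u_j / sqrt(<u_j, u_j>) where u_j is the displayed integer vector. Then <v, e_j> = <v, u_j> / sqrt(<u_j, u_j>), so |<v, e_j>|^2 = <v, u_j>^2 / <u_j, u_j>.
Coefficients: <v, e_1> = 1/sqrt(3), <v, e_2> = -2/sqrt(2).
Square and sum: Σ |<v, e_j>|^2 = 7/3.
Compute ||v||^2 = v·v = 19.
Deficit = 19 − 7/3 = 50/3 ≥ 0, confirming Bessel's inequality. (The deficit equals ||v − Σ <v,e_j> e_j||^2, the squared distance from v to span{e_j}.)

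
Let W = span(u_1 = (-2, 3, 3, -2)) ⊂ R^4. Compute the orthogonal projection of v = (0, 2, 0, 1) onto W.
proj_W(v) = (-4/13, 6/13, 6/13, -4/13)

Set up U = [u_1 | ... | u_1] ∈ R^(4×1). The projector onto W = col(U) is P = U (U^T U)^(-1) U^T.
Compute U^T U =
  [26],
and U^T v = (4).
Solve U^T U · c = U^T v for the coefficients: c = (2/13). The projection is proj_W(v) = U c.
Check: (v - proj_W(v)) · u_1 = 0  (should be 0).
Result: proj_W(v) = (-4/13, 6/13, 6/13, -4/13).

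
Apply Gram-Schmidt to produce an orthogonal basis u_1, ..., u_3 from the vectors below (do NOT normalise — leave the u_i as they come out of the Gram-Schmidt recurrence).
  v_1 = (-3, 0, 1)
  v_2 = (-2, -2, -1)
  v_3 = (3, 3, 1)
Orthogonal basis:
  u_1 = (-3, 0, 1)
  u_2 = (-1/2, -2, -3/2)
  u_3 = (-6/65, 3/13, -18/65)

Apply the Gram-Schmidt recurrence
  u_1 = v_1
  u_i = v_i − Σ_{j<i} ((v_i · u_j) / (u_j · u_j)) · u_j.

Step by step this gives:
  u_1 = (-3, 0, 1)
  u_2 = (-1/2, -2, -3/2)
  u_3 = (-6/65, 3/13, -18/65)

Orthogonality check:
  u_2 · u_1 = 0 (should be 0)
  u_3 · u_1 = 0 (should be 0)
  u_3 · u_2 = 0 (should be 0)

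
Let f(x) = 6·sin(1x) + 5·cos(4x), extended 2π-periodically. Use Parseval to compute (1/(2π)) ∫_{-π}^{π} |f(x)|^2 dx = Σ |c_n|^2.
Σ |c_n|^2 = 61/2

Expand |f|^2 and use orthogonality of {sin(nx), cos(mx)} on [-π, π]:
  ∫_{-π}^{π} sin(nx)^2 dx = π, ∫ cos(mx)^2 dx = π, and cross terms integrate to 0.
So ∫_{-π}^{π} f(x)^2 dx = 6^2 · π + 5^2 · π = (36 + 25)π.
Divide by 2π: (36 + 25)/2 = 61/2.
By Parseval, this equals Σ |c_n|^2.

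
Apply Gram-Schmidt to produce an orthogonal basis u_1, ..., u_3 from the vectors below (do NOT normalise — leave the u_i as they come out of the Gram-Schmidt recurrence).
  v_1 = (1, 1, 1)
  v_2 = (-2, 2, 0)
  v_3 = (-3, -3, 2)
Orthogonal basis:
  u_1 = (1, 1, 1)
  u_2 = (-2, 2, 0)
  u_3 = (-5/3, -5/3, 10/3)

Apply the Gram-Schmidt recurrence
  u_1 = v_1
  u_i = v_i − Σ_{j<i} ((v_i · u_j) / (u_j · u_j)) · u_j.

Step by step this gives:
  u_1 = (1, 1, 1)
  u_2 = (-2, 2, 0)
  u_3 = (-5/3, -5/3, 10/3)

Orthogonality check:
  u_2 · u_1 = 0 (should be 0)
  u_3 · u_1 = 0 (should be 0)
  u_3 · u_2 = 0 (should be 0)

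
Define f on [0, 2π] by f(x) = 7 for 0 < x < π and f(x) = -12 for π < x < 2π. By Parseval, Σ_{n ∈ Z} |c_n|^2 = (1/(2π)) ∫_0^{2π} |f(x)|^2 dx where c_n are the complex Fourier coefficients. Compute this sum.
Σ |c_n|^2 = 193/2

Parseval equates the L^2 energy of f (normalised by 1/(2π)) with the ℓ^2 sum of its Fourier coefficients: (1/(2π)) ∫_0^{2π} |f|^2 = Σ |c_n|^2.
Compute the left side: (1/(2π)) [∫_0^π 7^2 dx + ∫_π^{2π} (-12)^2 dx] = (1/(2π)) · (49π + 144π) = (49 + 144)/2 = 193/2.
So Σ_{n ∈ Z} |c_n|^2 = 193/2.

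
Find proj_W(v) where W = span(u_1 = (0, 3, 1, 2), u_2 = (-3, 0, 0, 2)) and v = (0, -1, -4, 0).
proj_W(v) = (-42/83, -273/166, -91/166, -63/83)

Set up U = [u_1 | ... | u_2] ∈ R^(4×2). The projector onto W = col(U) is P = U (U^T U)^(-1) U^T.
Compute U^T U =
  [14, 4]
  [4, 13],
and U^T v = (-7, 0).
Solve U^T U · c = U^T v for the coefficients: c = (-91/166, 14/83). The projection is proj_W(v) = U c.
Check: (v - proj_W(v)) · u_1 = 0  (should be 0).
Check: (v - proj_W(v)) · u_2 = 0  (should be 0).
Result: proj_W(v) = (-42/83, -273/166, -91/166, -63/83).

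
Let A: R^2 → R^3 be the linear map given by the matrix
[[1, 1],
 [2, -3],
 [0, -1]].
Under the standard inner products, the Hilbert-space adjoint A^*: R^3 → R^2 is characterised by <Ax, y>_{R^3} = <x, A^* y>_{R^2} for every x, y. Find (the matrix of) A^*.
A^* = A^T =
[[1, 2, 0],
 [1, -3, -1]]

For real matrices with standard dot products, the defining identity <Ax, y> = <x, A^* y> gives (Ax)^T y = x^T (A^*) y, i.e. x^T A^T y = x^T (A^*) y. Since this holds for all x, y, we must have A^* = A^T. Therefore
A^* =
[[1, 2, 0],
 [1, -3, -1]].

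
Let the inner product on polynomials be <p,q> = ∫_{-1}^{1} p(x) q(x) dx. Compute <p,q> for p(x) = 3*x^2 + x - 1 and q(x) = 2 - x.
<p,q> = -2/3

Expand the product: p(x)·q(x) = -3*x^3 + 5*x^2 + 3*x - 2.
∫_{-1}^{1} of each monomial x^k gives [2/(k+1) if k even, 0 if k odd]. Integrating term-by-term (or equivalently evaluating the antiderivative F(x) = -3*x^4/4 + 5*x^3/3 + 3*x^2/2 - 2*x at the endpoints):
  F(1) − F(−1) = 5/12 − (13/12) = -2/3.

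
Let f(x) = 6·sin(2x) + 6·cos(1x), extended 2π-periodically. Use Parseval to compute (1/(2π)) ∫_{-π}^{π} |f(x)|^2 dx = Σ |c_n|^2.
Σ |c_n|^2 = 36

Expand |f|^2 and use orthogonality of {sin(nx), cos(mx)} on [-π, π]:
  ∫_{-π}^{π} sin(nx)^2 dx = π, ∫ cos(mx)^2 dx = π, and cross terms integrate to 0.
So ∫_{-π}^{π} f(x)^2 dx = 6^2 · π + 6^2 · π = (36 + 36)π.
Divide by 2π: (36 + 36)/2 = 36.
By Parseval, this equals Σ |c_n|^2.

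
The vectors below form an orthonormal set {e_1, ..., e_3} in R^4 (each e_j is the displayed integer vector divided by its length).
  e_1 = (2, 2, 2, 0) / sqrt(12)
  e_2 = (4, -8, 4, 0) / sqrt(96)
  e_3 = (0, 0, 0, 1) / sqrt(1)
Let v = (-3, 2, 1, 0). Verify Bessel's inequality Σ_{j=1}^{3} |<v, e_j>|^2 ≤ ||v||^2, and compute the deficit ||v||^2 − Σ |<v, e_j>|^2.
Σ |<v, e_j>|^2 = 6; ||v||^2 = 14; deficit = 8

Write each e_j = u_j / sqrt(<u_j, u_j>) where u_j is the displayed integer vector. Then <v, e_j> = <v, u_j> / sqrt(<u_j, u_j>), so |<v, e_j>|^2 = <v, u_j>^2 / <u_j, u_j>.
Coefficients: <v, e_1> = 0/sqrt(12), <v, e_2> = -24/sqrt(96), <v, e_3> = 0/sqrt(1).
Square and sum: Σ |<v, e_j>|^2 = 6.
Compute ||v||^2 = v·v = 14.
Deficit = 14 − 6 = 8 ≥ 0, confirming Bessel's inequality. (The deficit equals ||v − Σ <v,e_j> e_j||^2, the squared distance from v to span{e_j}.)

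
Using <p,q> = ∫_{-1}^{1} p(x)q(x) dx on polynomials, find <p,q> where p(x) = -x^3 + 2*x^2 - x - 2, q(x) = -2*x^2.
<p,q> = 16/15

Expand the product: p(x)·q(x) = 2*x^5 - 4*x^4 + 2*x^3 + 4*x^2.
∫_{-1}^{1} of each monomial x^k gives [2/(k+1) if k even, 0 if k odd]. Integrating term-by-term (or equivalently evaluating the antiderivative F(x) = x^6/3 - 4*x^5/5 + x^4/2 + 4*x^3/3 at the endpoints):
  F(1) − F(−1) = 41/30 − (3/10) = 16/15.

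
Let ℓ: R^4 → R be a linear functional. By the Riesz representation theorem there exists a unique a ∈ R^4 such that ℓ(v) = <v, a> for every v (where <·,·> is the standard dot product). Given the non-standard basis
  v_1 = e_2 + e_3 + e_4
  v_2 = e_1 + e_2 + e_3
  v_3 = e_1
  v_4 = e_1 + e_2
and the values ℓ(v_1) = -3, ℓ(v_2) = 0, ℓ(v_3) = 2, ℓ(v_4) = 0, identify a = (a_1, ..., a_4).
a = (2, -2, 0, -1)

Write a = (a_1, ..., a_4) in the standard basis. For each basis vector v_i, ℓ(v_i) = <v_i, a> is a linear equation in the a_j's. Collect the n equations into a matrix system V a = ℓ, where row i of V is v_i (expressed in the standard basis). Since V is invertible (lower-triangular with 1s on the diagonal, up to permutation), solve by back-substitution:
  V =
[[0, 1, 1, 1],
 [1, 1, 1, 0],
 [1, 0, 0, 0],
 [1, 1, 0, 0]]
  V a = (-3, 0, 2, 0)
Solving gives a = (2, -2, 0, -1).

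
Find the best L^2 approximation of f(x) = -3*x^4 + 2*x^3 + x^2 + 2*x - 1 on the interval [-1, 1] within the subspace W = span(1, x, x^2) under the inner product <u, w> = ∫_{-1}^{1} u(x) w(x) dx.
g(x) = -11*x^2/7 + 16*x/5 - 26/35

The best approximation g ∈ W is the orthogonal projection of f onto W. Writing g = a_0 + a_1 x + a_2 x^2, the coefficients solve the normal equations G · a = b where
  G_{ij} = <φ_i, φ_j> and b_i = <f, φ_i>, with φ_0 = 1, φ_1 = x, φ_2 = x^2.
G =
  [2, 0, 2/3]
  [0, 2/3, 0]
  [2/3, 0, 2/5],
b = (-38/15, 32/15, -118/105).
Solving gives a_0 = -26/35, a_1 = 16/5, a_2 = -11/7, so
  g(x) = -11*x^2/7 + 16*x/5 - 26/35.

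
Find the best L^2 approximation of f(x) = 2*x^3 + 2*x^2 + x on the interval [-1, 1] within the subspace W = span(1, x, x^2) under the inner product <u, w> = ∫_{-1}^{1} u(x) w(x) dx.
g(x) = 2*x^2 + 11*x/5

The best approximation g ∈ W is the orthogonal projection of f onto W. Writing g = a_0 + a_1 x + a_2 x^2, the coefficients solve the normal equations G · a = b where
  G_{ij} = <φ_i, φ_j> and b_i = <f, φ_i>, with φ_0 = 1, φ_1 = x, φ_2 = x^2.
G =
  [2, 0, 2/3]
  [0, 2/3, 0]
  [2/3, 0, 2/5],
b = (4/3, 22/15, 4/5).
Solving gives a_0 = 0, a_1 = 11/5, a_2 = 2, so
  g(x) = 2*x^2 + 11*x/5.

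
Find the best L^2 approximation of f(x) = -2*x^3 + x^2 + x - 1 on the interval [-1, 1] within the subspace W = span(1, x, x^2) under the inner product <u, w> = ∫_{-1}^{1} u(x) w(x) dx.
g(x) = x^2 - x/5 - 1

The best approximation g ∈ W is the orthogonal projection of f onto W. Writing g = a_0 + a_1 x + a_2 x^2, the coefficients solve the normal equations G · a = b where
  G_{ij} = <φ_i, φ_j> and b_i = <f, φ_i>, with φ_0 = 1, φ_1 = x, φ_2 = x^2.
G =
  [2, 0, 2/3]
  [0, 2/3, 0]
  [2/3, 0, 2/5],
b = (-4/3, -2/15, -4/15).
Solving gives a_0 = -1, a_1 = -1/5, a_2 = 1, so
  g(x) = x^2 - x/5 - 1.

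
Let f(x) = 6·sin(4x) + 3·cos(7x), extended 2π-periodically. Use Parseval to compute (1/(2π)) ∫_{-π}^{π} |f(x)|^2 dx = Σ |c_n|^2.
Σ |c_n|^2 = 45/2

Expand |f|^2 and use orthogonality of {sin(nx), cos(mx)} on [-π, π]:
  ∫_{-π}^{π} sin(nx)^2 dx = π, ∫ cos(mx)^2 dx = π, and cross terms integrate to 0.
So ∫_{-π}^{π} f(x)^2 dx = 6^2 · π + 3^2 · π = (36 + 9)π.
Divide by 2π: (36 + 9)/2 = 45/2.
By Parseval, this equals Σ |c_n|^2.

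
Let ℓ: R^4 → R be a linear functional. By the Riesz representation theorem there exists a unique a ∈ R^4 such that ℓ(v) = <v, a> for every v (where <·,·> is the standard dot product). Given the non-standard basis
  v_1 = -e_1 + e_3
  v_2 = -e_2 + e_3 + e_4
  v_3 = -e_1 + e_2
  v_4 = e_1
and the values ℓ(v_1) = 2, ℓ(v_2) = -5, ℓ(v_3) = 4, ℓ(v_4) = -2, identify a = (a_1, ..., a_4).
a = (-2, 2, 0, -3)

Write a = (a_1, ..., a_4) in the standard basis. For each basis vector v_i, ℓ(v_i) = <v_i, a> is a linear equation in the a_j's. Collect the n equations into a matrix system V a = ℓ, where row i of V is v_i (expressed in the standard basis). Since V is invertible (lower-triangular with 1s on the diagonal, up to permutation), solve by back-substitution:
  V =
[[-1, 0, 1, 0],
 [0, -1, 1, 1],
 [-1, 1, 0, 0],
 [1, 0, 0, 0]]
  V a = (2, -5, 4, -2)
Solving gives a = (-2, 2, 0, -3).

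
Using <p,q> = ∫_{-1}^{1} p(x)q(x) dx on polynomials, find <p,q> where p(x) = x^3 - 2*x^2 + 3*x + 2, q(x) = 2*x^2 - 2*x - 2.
<p,q> = -136/15

Expand the product: p(x)·q(x) = 2*x^5 - 6*x^4 + 8*x^3 + 2*x^2 - 10*x - 4.
∫_{-1}^{1} of each monomial x^k gives [2/(k+1) if k even, 0 if k odd]. Integrating term-by-term (or equivalently evaluating the antiderivative F(x) = x^6/3 - 6*x^5/5 + 2*x^4 + 2*x^3/3 - 5*x^2 - 4*x at the endpoints):
  F(1) − F(−1) = -36/5 − (28/15) = -136/15.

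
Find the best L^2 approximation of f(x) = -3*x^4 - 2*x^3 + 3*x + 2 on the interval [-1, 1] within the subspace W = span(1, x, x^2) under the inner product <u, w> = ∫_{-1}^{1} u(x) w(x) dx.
g(x) = -18*x^2/7 + 9*x/5 + 79/35

The best approximation g ∈ W is the orthogonal projection of f onto W. Writing g = a_0 + a_1 x + a_2 x^2, the coefficients solve the normal equations G · a = b where
  G_{ij} = <φ_i, φ_j> and b_i = <f, φ_i>, with φ_0 = 1, φ_1 = x, φ_2 = x^2.
G =
  [2, 0, 2/3]
  [0, 2/3, 0]
  [2/3, 0, 2/5],
b = (14/5, 6/5, 10/21).
Solving gives a_0 = 79/35, a_1 = 9/5, a_2 = -18/7, so
  g(x) = -18*x^2/7 + 9*x/5 + 79/35.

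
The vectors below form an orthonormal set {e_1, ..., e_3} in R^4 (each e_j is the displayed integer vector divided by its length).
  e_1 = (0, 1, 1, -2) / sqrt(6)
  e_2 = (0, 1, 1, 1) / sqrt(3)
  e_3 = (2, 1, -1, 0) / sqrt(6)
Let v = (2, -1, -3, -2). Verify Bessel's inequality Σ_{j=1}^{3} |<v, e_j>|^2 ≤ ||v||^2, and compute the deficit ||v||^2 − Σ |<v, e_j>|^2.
Σ |<v, e_j>|^2 = 18; ||v||^2 = 18; deficit = 0

Write each e_j = u_j / sqrt(<u_j, u_j>) where u_j is the displayed integer vector. Then <v, e_j> = <v, u_j> / sqrt(<u_j, u_j>), so |<v, e_j>|^2 = <v, u_j>^2 / <u_j, u_j>.
Coefficients: <v, e_1> = 0/sqrt(6), <v, e_2> = -6/sqrt(3), <v, e_3> = 6/sqrt(6).
Square and sum: Σ |<v, e_j>|^2 = 18.
Compute ||v||^2 = v·v = 18.
Deficit = 18 − 18 = 0 ≥ 0, confirming Bessel's inequality. (The deficit equals ||v − Σ <v,e_j> e_j||^2, the squared distance from v to span{e_j}.)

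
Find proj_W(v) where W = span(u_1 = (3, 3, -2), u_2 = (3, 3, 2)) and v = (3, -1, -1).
proj_W(v) = (1, 1, -1)

Set up U = [u_1 | ... | u_2] ∈ R^(3×2). The projector onto W = col(U) is P = U (U^T U)^(-1) U^T.
Compute U^T U =
  [22, 14]
  [14, 22],
and U^T v = (8, 4).
Solve U^T U · c = U^T v for the coefficients: c = (5/12, -1/12). The projection is proj_W(v) = U c.
Check: (v - proj_W(v)) · u_1 = 0  (should be 0).
Check: (v - proj_W(v)) · u_2 = 0  (should be 0).
Result: proj_W(v) = (1, 1, -1).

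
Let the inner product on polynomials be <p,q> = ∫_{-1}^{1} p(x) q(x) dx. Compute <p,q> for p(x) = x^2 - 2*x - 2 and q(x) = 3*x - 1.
<p,q> = -2/3

Expand the product: p(x)·q(x) = 3*x^3 - 7*x^2 - 4*x + 2.
∫_{-1}^{1} of each monomial x^k gives [2/(k+1) if k even, 0 if k odd]. Integrating term-by-term (or equivalently evaluating the antiderivative F(x) = 3*x^4/4 - 7*x^3/3 - 2*x^2 + 2*x at the endpoints):
  F(1) − F(−1) = -19/12 − (-11/12) = -2/3.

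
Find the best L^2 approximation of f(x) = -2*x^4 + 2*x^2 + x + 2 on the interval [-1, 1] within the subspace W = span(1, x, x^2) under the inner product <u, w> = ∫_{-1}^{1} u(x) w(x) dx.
g(x) = 2*x^2/7 + x + 76/35

The best approximation g ∈ W is the orthogonal projection of f onto W. Writing g = a_0 + a_1 x + a_2 x^2, the coefficients solve the normal equations G · a = b where
  G_{ij} = <φ_i, φ_j> and b_i = <f, φ_i>, with φ_0 = 1, φ_1 = x, φ_2 = x^2.
G =
  [2, 0, 2/3]
  [0, 2/3, 0]
  [2/3, 0, 2/5],
b = (68/15, 2/3, 164/105).
Solving gives a_0 = 76/35, a_1 = 1, a_2 = 2/7, so
  g(x) = 2*x^2/7 + x + 76/35.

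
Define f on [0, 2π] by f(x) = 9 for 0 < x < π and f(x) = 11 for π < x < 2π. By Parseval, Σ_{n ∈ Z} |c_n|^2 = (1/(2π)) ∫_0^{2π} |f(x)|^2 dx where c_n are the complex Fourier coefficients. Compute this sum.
Σ |c_n|^2 = 101

Parseval equates the L^2 energy of f (normalised by 1/(2π)) with the ℓ^2 sum of its Fourier coefficients: (1/(2π)) ∫_0^{2π} |f|^2 = Σ |c_n|^2.
Compute the left side: (1/(2π)) [∫_0^π 9^2 dx + ∫_π^{2π} 11^2 dx] = (1/(2π)) · (81π + 121π) = (81 + 121)/2 = 101.
So Σ_{n ∈ Z} |c_n|^2 = 101.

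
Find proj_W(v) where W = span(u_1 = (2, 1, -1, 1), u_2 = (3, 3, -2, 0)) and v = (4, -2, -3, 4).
proj_W(v) = (131/33, -23/33, -12/11, 14/3)

Set up U = [u_1 | ... | u_2] ∈ R^(4×2). The projector onto W = col(U) is P = U (U^T U)^(-1) U^T.
Compute U^T U =
  [7, 11]
  [11, 22],
and U^T v = (13, 12).
Solve U^T U · c = U^T v for the coefficients: c = (14/3, -59/33). The projection is proj_W(v) = U c.
Check: (v - proj_W(v)) · u_1 = 0  (should be 0).
Check: (v - proj_W(v)) · u_2 = 0  (should be 0).
Result: proj_W(v) = (131/33, -23/33, -12/11, 14/3).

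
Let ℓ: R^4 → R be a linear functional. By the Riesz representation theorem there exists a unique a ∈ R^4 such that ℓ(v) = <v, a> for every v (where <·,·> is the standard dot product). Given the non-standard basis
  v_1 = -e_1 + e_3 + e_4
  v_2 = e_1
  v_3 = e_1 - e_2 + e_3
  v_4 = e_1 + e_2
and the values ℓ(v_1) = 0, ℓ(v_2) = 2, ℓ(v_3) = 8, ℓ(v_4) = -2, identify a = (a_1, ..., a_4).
a = (2, -4, 2, 0)

Write a = (a_1, ..., a_4) in the standard basis. For each basis vector v_i, ℓ(v_i) = <v_i, a> is a linear equation in the a_j's. Collect the n equations into a matrix system V a = ℓ, where row i of V is v_i (expressed in the standard basis). Since V is invertible (lower-triangular with 1s on the diagonal, up to permutation), solve by back-substitution:
  V =
[[-1, 0, 1, 1],
 [1, 0, 0, 0],
 [1, -1, 1, 0],
 [1, 1, 0, 0]]
  V a = (0, 2, 8, -2)
Solving gives a = (2, -4, 2, 0).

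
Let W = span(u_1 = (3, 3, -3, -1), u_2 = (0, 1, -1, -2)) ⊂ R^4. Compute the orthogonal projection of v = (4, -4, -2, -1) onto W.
proj_W(v) = (63/52, 35/52, -35/52, 35/52)

Set up U = [u_1 | ... | u_2] ∈ R^(4×2). The projector onto W = col(U) is P = U (U^T U)^(-1) U^T.
Compute U^T U =
  [28, 8]
  [8, 6],
and U^T v = (7, 0).
Solve U^T U · c = U^T v for the coefficients: c = (21/52, -7/13). The projection is proj_W(v) = U c.
Check: (v - proj_W(v)) · u_1 = 0  (should be 0).
Check: (v - proj_W(v)) · u_2 = 0  (should be 0).
Result: proj_W(v) = (63/52, 35/52, -35/52, 35/52).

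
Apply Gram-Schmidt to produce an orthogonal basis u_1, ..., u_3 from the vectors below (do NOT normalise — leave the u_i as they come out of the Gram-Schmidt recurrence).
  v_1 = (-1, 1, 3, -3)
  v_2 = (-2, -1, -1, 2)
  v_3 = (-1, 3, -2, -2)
Orthogonal basis:
  u_1 = (-1, 1, 3, -3)
  u_2 = (-12/5, -3/5, 1/5, 4/5)
  u_3 = (-22/17, 91/34, -87/34, -21/17)

Apply the Gram-Schmidt recurrence
  u_1 = v_1
  u_i = v_i − Σ_{j<i} ((v_i · u_j) / (u_j · u_j)) · u_j.

Step by step this gives:
  u_1 = (-1, 1, 3, -3)
  u_2 = (-12/5, -3/5, 1/5, 4/5)
  u_3 = (-22/17, 91/34, -87/34, -21/17)

Orthogonality check:
  u_2 · u_1 = 0 (should be 0)
  u_3 · u_1 = 0 (should be 0)
  u_3 · u_2 = 0 (should be 0)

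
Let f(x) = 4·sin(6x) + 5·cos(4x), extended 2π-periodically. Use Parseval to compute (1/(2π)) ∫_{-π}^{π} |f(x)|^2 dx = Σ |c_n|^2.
Σ |c_n|^2 = 41/2

Expand |f|^2 and use orthogonality of {sin(nx), cos(mx)} on [-π, π]:
  ∫_{-π}^{π} sin(nx)^2 dx = π, ∫ cos(mx)^2 dx = π, and cross terms integrate to 0.
So ∫_{-π}^{π} f(x)^2 dx = 4^2 · π + 5^2 · π = (16 + 25)π.
Divide by 2π: (16 + 25)/2 = 41/2.
By Parseval, this equals Σ |c_n|^2.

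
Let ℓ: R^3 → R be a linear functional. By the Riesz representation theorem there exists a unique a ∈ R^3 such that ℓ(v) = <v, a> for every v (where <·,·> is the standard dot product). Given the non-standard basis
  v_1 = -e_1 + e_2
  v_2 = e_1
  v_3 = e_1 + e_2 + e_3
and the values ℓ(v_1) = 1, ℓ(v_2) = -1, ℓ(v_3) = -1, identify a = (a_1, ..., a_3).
a = (-1, 0, 0)

Write a = (a_1, ..., a_3) in the standard basis. For each basis vector v_i, ℓ(v_i) = <v_i, a> is a linear equation in the a_j's. Collect the n equations into a matrix system V a = ℓ, where row i of V is v_i (expressed in the standard basis). Since V is invertible (lower-triangular with 1s on the diagonal, up to permutation), solve by back-substitution:
  V =
[[-1, 1, 0],
 [1, 0, 0],
 [1, 1, 1]]
  V a = (1, -1, -1)
Solving gives a = (-1, 0, 0).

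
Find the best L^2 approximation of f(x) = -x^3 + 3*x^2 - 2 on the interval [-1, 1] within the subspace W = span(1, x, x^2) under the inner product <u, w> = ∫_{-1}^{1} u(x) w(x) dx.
g(x) = 3*x^2 - 3*x/5 - 2

The best approximation g ∈ W is the orthogonal projection of f onto W. Writing g = a_0 + a_1 x + a_2 x^2, the coefficients solve the normal equations G · a = b where
  G_{ij} = <φ_i, φ_j> and b_i = <f, φ_i>, with φ_0 = 1, φ_1 = x, φ_2 = x^2.
G =
  [2, 0, 2/3]
  [0, 2/3, 0]
  [2/3, 0, 2/5],
b = (-2, -2/5, -2/15).
Solving gives a_0 = -2, a_1 = -3/5, a_2 = 3, so
  g(x) = 3*x^2 - 3*x/5 - 2.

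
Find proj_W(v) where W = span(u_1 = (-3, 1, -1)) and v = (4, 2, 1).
proj_W(v) = (3, -1, 1)

Set up U = [u_1 | ... | u_1] ∈ R^(3×1). The projector onto W = col(U) is P = U (U^T U)^(-1) U^T.
Compute U^T U =
  [11],
and U^T v = (-11).
Solve U^T U · c = U^T v for the coefficients: c = (-1). The projection is proj_W(v) = U c.
Check: (v - proj_W(v)) · u_1 = 0  (should be 0).
Result: proj_W(v) = (3, -1, 1).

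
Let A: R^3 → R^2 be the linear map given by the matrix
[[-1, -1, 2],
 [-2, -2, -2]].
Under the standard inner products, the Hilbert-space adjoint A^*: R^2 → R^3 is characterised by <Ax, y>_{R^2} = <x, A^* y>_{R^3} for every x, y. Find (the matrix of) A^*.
A^* = A^T =
[[-1, -2],
 [-1, -2],
 [2, -2]]

For real matrices with standard dot products, the defining identity <Ax, y> = <x, A^* y> gives (Ax)^T y = x^T (A^*) y, i.e. x^T A^T y = x^T (A^*) y. Since this holds for all x, y, we must have A^* = A^T. Therefore
A^* =
[[-1, -2],
 [-1, -2],
 [2, -2]].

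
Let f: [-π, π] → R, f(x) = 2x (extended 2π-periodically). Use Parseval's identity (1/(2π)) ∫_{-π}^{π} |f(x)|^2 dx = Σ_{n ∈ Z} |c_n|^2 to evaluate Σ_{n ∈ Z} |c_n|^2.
Σ |c_n|^2 = 4π^2/3

Expand and integrate term by term over [-π, π]:
  ∫ (2x)^2 dx = 4·(2π^3/3); ∫ 2·2·(0)·x dx = 0 (odd integrand); ∫ 0^2 dx = 0·2π.
So (1/(2π)) ∫_{-π}^{π} (2x)^2 dx = 4π^2/3 + 0 = 4π^2/3.
Parseval ⇒ Σ |c_n|^2 = 4π^2/3.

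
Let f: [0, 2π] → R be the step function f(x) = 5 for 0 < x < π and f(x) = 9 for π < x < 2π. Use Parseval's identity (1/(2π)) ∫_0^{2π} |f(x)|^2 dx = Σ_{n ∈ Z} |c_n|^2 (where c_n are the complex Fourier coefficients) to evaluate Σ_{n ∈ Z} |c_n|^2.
Σ |c_n|^2 = 53

Parseval equates the L^2 energy of f (normalised by 1/(2π)) with the ℓ^2 sum of its Fourier coefficients: (1/(2π)) ∫_0^{2π} |f|^2 = Σ |c_n|^2.
Compute the left side: (1/(2π)) [∫_0^π 5^2 dx + ∫_π^{2π} 9^2 dx] = (1/(2π)) · (25π + 81π) = (25 + 81)/2 = 53.
So Σ_{n ∈ Z} |c_n|^2 = 53.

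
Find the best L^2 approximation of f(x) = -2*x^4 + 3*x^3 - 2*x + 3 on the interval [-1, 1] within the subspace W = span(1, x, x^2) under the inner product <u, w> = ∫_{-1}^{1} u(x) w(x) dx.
g(x) = -12*x^2/7 - x/5 + 111/35

The best approximation g ∈ W is the orthogonal projection of f onto W. Writing g = a_0 + a_1 x + a_2 x^2, the coefficients solve the normal equations G · a = b where
  G_{ij} = <φ_i, φ_j> and b_i = <f, φ_i>, with φ_0 = 1, φ_1 = x, φ_2 = x^2.
G =
  [2, 0, 2/3]
  [0, 2/3, 0]
  [2/3, 0, 2/5],
b = (26/5, -2/15, 10/7).
Solving gives a_0 = 111/35, a_1 = -1/5, a_2 = -12/7, so
  g(x) = -12*x^2/7 - x/5 + 111/35.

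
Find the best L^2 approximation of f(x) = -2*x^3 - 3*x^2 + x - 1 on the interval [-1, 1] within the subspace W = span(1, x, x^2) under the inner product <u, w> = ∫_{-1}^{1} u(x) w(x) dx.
g(x) = -3*x^2 - x/5 - 1

The best approximation g ∈ W is the orthogonal projection of f onto W. Writing g = a_0 + a_1 x + a_2 x^2, the coefficients solve the normal equations G · a = b where
  G_{ij} = <φ_i, φ_j> and b_i = <f, φ_i>, with φ_0 = 1, φ_1 = x, φ_2 = x^2.
G =
  [2, 0, 2/3]
  [0, 2/3, 0]
  [2/3, 0, 2/5],
b = (-4, -2/15, -28/15).
Solving gives a_0 = -1, a_1 = -1/5, a_2 = -3, so
  g(x) = -3*x^2 - x/5 - 1.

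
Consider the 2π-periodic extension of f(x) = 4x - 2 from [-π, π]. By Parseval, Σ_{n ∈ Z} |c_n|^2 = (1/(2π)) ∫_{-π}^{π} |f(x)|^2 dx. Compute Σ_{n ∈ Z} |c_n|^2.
Σ |c_n|^2 = 16π^2/3 + 4

Expand and integrate term by term over [-π, π]:
  ∫ (4x)^2 dx = 16·(2π^3/3); ∫ 2·4·(-2)·x dx = 0 (odd integrand); ∫ (-2)^2 dx = 4·2π.
So (1/(2π)) ∫_{-π}^{π} (4x - 2)^2 dx = 16π^2/3 + 4 = 16π^2/3 + 4.
Parseval ⇒ Σ |c_n|^2 = 16π^2/3 + 4.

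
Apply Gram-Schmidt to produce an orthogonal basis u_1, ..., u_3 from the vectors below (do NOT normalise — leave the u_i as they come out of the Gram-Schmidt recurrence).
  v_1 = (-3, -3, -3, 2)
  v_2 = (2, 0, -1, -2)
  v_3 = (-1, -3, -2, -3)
Orthogonal basis:
  u_1 = (-3, -3, -3, 2)
  u_2 = (41/31, -21/31, -52/31, -48/31)
  u_3 = (-32/23, -24/23, 26/23, -45/23)

Apply the Gram-Schmidt recurrence
  u_1 = v_1
  u_i = v_i − Σ_{j<i} ((v_i · u_j) / (u_j · u_j)) · u_j.

Step by step this gives:
  u_1 = (-3, -3, -3, 2)
  u_2 = (41/31, -21/31, -52/31, -48/31)
  u_3 = (-32/23, -24/23, 26/23, -45/23)

Orthogonality check:
  u_2 · u_1 = 0 (should be 0)
  u_3 · u_1 = 0 (should be 0)
  u_3 · u_2 = 0 (should be 0)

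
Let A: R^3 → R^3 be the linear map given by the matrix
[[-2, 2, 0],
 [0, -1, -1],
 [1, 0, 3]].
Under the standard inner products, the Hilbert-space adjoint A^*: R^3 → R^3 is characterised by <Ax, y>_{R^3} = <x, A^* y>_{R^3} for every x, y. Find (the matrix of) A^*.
A^* = A^T =
[[-2, 0, 1],
 [2, -1, 0],
 [0, -1, 3]]

For real matrices with standard dot products, the defining identity <Ax, y> = <x, A^* y> gives (Ax)^T y = x^T (A^*) y, i.e. x^T A^T y = x^T (A^*) y. Since this holds for all x, y, we must have A^* = A^T. Therefore
A^* =
[[-2, 0, 1],
 [2, -1, 0],
 [0, -1, 3]].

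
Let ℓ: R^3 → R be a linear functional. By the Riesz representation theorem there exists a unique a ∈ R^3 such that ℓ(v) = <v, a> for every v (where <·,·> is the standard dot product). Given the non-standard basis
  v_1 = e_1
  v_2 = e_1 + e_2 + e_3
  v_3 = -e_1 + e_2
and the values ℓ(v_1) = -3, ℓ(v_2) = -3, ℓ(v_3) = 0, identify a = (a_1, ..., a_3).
a = (-3, -3, 3)

Write a = (a_1, ..., a_3) in the standard basis. For each basis vector v_i, ℓ(v_i) = <v_i, a> is a linear equation in the a_j's. Collect the n equations into a matrix system V a = ℓ, where row i of V is v_i (expressed in the standard basis). Since V is invertible (lower-triangular with 1s on the diagonal, up to permutation), solve by back-substitution:
  V =
[[1, 0, 0],
 [1, 1, 1],
 [-1, 1, 0]]
  V a = (-3, -3, 0)
Solving gives a = (-3, -3, 3).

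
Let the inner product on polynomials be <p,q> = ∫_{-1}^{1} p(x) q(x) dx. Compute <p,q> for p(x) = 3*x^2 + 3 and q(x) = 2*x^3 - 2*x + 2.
<p,q> = 16

Expand the product: p(x)·q(x) = 6*x^5 + 6*x^2 - 6*x + 6.
∫_{-1}^{1} of each monomial x^k gives [2/(k+1) if k even, 0 if k odd]. Integrating term-by-term (or equivalently evaluating the antiderivative F(x) = x^6 + 2*x^3 - 3*x^2 + 6*x at the endpoints):
  F(1) − F(−1) = 6 − (-10) = 16.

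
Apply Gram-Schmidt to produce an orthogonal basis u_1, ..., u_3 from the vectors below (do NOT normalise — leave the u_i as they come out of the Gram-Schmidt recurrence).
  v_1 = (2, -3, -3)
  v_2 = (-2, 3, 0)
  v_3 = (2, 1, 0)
Orthogonal basis:
  u_1 = (2, -3, -3)
  u_2 = (-9/11, 27/22, -39/22)
  u_3 = (24/13, 16/13, 0)

Apply the Gram-Schmidt recurrence
  u_1 = v_1
  u_i = v_i − Σ_{j<i} ((v_i · u_j) / (u_j · u_j)) · u_j.

Step by step this gives:
  u_1 = (2, -3, -3)
  u_2 = (-9/11, 27/22, -39/22)
  u_3 = (24/13, 16/13, 0)

Orthogonality check:
  u_2 · u_1 = 0 (should be 0)
  u_3 · u_1 = 0 (should be 0)
  u_3 · u_2 = 0 (should be 0)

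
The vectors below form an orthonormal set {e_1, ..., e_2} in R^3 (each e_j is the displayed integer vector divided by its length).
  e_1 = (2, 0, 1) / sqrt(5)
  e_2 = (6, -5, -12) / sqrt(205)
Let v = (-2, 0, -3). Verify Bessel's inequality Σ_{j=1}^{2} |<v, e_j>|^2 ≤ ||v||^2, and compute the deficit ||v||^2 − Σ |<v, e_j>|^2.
Σ |<v, e_j>|^2 = 517/41; ||v||^2 = 13; deficit = 16/41

Write each e_j = u_j / sqrt(<u_j, u_j>) where u_j is the displayed integer vector. Then <v, e_j> = <v, u_j> / sqrt(<u_j, u_j>), so |<v, e_j>|^2 = <v, u_j>^2 / <u_j, u_j>.
Coefficients: <v, e_1> = -7/sqrt(5), <v, e_2> = 24/sqrt(205).
Square and sum: Σ |<v, e_j>|^2 = 517/41.
Compute ||v||^2 = v·v = 13.
Deficit = 13 − 517/41 = 16/41 ≥ 0, confirming Bessel's inequality. (The deficit equals ||v − Σ <v,e_j> e_j||^2, the squared distance from v to span{e_j}.)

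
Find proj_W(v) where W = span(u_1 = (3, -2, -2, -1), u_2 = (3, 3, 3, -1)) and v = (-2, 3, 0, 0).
proj_W(v) = (-9/5, 3/2, 3/2, 3/5)

Set up U = [u_1 | ... | u_2] ∈ R^(4×2). The projector onto W = col(U) is P = U (U^T U)^(-1) U^T.
Compute U^T U =
  [18, -2]
  [-2, 28],
and U^T v = (-12, 3).
Solve U^T U · c = U^T v for the coefficients: c = (-33/50, 3/50). The projection is proj_W(v) = U c.
Check: (v - proj_W(v)) · u_1 = 0  (should be 0).
Check: (v - proj_W(v)) · u_2 = 0  (should be 0).
Result: proj_W(v) = (-9/5, 3/2, 3/2, 3/5).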